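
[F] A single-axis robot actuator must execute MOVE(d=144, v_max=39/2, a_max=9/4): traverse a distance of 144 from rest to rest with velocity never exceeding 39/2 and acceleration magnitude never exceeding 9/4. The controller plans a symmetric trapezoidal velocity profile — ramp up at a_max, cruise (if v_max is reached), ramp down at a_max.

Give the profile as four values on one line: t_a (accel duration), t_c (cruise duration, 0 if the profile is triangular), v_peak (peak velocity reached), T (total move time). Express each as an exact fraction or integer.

v_max²/a_max = (39/2)²/(9/4) = 169
144 < 169 → triangular
v_peak = √(144·9/4) = √324 = 18
t_a = 18/(9/4) = 8; t_c = 0
T = 2·8 = 16

t_a=8 t_c=0 v_peak=18 T=16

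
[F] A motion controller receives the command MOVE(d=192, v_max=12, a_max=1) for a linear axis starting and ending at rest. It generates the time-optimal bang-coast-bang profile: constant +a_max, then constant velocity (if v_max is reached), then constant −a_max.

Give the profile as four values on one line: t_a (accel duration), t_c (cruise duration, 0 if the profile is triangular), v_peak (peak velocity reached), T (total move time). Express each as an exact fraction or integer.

vₘ²/aₘ = 12²/1 = 144
192 ≥ 144 so v_max reached
t_a = 12/1 = 12; v_peak = 12
d_cruise = 192 − 144 = 48; t_c = 48/12 = 4
T = 2·12 + 4 = 28

t_a=12 t_c=4 v_peak=12 T=28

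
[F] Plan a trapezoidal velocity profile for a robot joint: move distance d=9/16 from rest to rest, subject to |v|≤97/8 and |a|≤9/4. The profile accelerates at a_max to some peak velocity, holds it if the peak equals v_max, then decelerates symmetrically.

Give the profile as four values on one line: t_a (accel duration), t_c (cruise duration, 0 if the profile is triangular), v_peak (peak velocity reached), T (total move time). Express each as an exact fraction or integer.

v_max²/a_max = (97/8)²/(9/4) = 9409/144
9/16 < 9409/144 ⇒ no cruise
v_peak = √(9/16·9/4) = √(81/64) = 9/8
t_a = (9/8)/(9/4) = 1/2; t_c = 0
T = 2·1/2 = 1

t_a=1/2 t_c=0 v_peak=9/8 T=1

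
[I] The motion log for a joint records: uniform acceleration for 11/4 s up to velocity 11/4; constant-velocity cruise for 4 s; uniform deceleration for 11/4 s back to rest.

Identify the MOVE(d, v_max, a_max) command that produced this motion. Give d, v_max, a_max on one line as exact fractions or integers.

d=297/16 v_max=11/4 a_max=1

a_max = (11/4)/(11/4) = 1
d_a = ½·11/4·11/4 = 121/32; d_c = 11/4·4 = 11
d = 2·121/32 + 11 = 297/16
t_c = 4 > 0 so v_max = 11/4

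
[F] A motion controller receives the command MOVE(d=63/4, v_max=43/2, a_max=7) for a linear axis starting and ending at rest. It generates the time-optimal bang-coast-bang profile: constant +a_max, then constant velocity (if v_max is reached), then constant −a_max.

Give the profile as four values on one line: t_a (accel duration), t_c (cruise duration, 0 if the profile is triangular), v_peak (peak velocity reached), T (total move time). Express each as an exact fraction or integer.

vₘ²/aₘ = (43/2)²/7 = 1849/28
63/4 < 1849/28 ⇒ no cruise
v_peak = √(63/4·7) = √(441/4) = 21/2
t_a = (21/2)/7 = 3/2; t_c = 0
T = 2·3/2 = 3

t_a=3/2 t_c=0 v_peak=21/2 T=3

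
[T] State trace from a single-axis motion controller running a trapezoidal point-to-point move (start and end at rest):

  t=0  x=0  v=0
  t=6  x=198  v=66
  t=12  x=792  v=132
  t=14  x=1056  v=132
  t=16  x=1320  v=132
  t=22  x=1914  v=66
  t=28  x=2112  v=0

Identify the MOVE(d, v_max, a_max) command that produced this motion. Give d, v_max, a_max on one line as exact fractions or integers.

final state: t=28, x=2112, v=0 → d = 2112
a_max = (66−0)/(6−0) = 11
max v = 132 over t∈[12,16] → v_max = 132
check: 132·(12+4) = 2112 ✓

d=2112 v_max=132 a_max=11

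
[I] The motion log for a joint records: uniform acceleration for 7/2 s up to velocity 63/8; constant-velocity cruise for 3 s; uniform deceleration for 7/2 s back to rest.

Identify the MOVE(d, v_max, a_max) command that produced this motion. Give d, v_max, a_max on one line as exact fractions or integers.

a_max = (63/8)/(7/2) = 9/4
d_a = ½·63/8·7/2 = 441/32; d_c = 63/8·3 = 189/8
d = 2·441/32 + 189/8 = 819/16
t_c = 3 > 0 so v_max = 63/8

d=819/16 v_max=63/8 a_max=9/4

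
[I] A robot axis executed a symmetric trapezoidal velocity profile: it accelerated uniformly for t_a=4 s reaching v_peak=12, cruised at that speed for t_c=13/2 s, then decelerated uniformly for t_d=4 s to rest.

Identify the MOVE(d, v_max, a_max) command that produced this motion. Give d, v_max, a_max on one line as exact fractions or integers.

d=126 v_max=12 a_max=3

a_max = 12/4 = 3
d_a = ½·12·4 = 24; d_c = 12·13/2 = 78
d = 2·24 + 78 = 126
t_c = 13/2 > 0 ⇒ limit active, v_max = 12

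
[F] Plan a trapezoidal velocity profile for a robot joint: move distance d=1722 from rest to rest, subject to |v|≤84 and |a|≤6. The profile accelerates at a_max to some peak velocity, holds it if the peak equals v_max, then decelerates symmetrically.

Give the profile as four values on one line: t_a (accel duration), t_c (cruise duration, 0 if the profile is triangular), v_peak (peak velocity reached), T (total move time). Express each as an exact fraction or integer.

vₘ²/aₘ = 84²/6 = 1176
1722 ≥ 1176 so v_max reached
t_a = 84/6 = 14; v_peak = 84
d_cruise = 1722 − 1176 = 546; t_c = 546/84 = 13/2
T = 2·14 + 13/2 = 69/2

t_a=14 t_c=13/2 v_peak=84 T=69/2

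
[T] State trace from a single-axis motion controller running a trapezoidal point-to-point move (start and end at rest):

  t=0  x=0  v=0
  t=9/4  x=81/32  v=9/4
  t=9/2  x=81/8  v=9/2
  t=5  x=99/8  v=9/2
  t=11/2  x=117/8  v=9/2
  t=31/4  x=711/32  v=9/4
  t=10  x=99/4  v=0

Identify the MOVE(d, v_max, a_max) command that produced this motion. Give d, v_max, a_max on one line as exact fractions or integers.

d=99/4 v_max=9/2 a_max=1

final state: t=10, x=99/4, v=0 → d = 99/4
a_max = (9/4−0)/(9/4−0) = 1
max v = 9/2 over t∈[9/2,11/2] → v_max = 9/2
check: 9/2·(9/2+1) = 99/4 ✓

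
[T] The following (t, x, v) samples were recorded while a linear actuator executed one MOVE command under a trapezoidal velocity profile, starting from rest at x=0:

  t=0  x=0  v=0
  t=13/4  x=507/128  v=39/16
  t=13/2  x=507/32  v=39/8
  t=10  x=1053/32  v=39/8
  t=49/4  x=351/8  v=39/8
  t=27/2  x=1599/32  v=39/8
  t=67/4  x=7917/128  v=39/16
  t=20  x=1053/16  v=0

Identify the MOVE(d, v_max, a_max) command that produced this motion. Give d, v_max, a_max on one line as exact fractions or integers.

d=1053/16 v_max=39/8 a_max=3/4

final state: t=20, x=1053/16, v=0 → d = 1053/16
a_max = (39/16−0)/(13/4−0) = 3/4
max v = 39/8 over t∈[13/2,27/2] → v_max = 39/8
check: 39/8·(13/2+7) = 1053/16 ✓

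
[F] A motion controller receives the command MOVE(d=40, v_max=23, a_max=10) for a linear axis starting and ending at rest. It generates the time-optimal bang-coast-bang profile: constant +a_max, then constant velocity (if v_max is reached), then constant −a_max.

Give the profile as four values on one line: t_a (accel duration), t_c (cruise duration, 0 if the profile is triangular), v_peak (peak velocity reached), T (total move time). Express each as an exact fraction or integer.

t_a=2 t_c=0 v_peak=20 T=4

vₘ²/aₘ = 23²/10 = 529/10
40 < 529/10 → triangular
v_peak = √(40·10) = √400 = 20
t_a = 20/10 = 2; t_c = 0
T = 2·2 = 4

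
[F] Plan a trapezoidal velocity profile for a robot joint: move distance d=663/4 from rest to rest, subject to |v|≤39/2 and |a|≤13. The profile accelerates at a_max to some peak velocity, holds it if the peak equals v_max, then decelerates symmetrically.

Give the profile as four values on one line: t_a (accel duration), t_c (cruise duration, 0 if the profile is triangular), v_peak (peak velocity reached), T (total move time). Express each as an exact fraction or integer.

vₘ²/aₘ = (39/2)²/13 = 117/4
663/4 ≥ 117/4 ⇒ cruise phase
t_a = (39/2)/13 = 3/2; v_peak = 39/2
d_cruise = 663/4 − 117/4 = 273/2; t_c = (273/2)/(39/2) = 7
T = 2·3/2 + 7 = 10

t_a=3/2 t_c=7 v_peak=39/2 T=10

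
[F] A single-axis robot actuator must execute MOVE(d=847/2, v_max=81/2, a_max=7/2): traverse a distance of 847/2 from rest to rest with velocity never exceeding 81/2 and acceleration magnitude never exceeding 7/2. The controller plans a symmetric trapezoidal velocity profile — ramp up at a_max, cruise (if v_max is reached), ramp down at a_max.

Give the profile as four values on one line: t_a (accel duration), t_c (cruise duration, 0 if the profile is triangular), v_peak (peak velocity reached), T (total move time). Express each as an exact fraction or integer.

t_a=11 t_c=0 v_peak=77/2 T=22

(v_max)²/a_max = (81/2)²/(7/2) = 6561/14
847/2 < 6561/14 ⇒ no cruise
v_peak = √(847/2·7/2) = √(5929/4) = 77/2
t_a = (77/2)/(7/2) = 11; t_c = 0
T = 2·11 = 22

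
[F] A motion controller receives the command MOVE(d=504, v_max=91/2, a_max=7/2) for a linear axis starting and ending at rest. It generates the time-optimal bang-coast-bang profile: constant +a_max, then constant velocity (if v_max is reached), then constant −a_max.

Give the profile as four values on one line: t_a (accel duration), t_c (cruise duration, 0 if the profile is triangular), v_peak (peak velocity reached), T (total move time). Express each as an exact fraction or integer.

vₘ²/aₘ = (91/2)²/(7/2) = 1183/2
504 < 1183/2 ⇒ no cruise
v_peak = √(504·7/2) = √1764 = 42
t_a = 42/(7/2) = 12; t_c = 0
T = 2·12 = 24

t_a=12 t_c=0 v_peak=42 T=24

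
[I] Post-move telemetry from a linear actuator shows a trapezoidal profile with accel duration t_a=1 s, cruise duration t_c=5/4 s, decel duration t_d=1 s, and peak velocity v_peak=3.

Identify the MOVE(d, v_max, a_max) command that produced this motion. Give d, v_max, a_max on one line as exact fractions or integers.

d=27/4 v_max=3 a_max=3

a_max = 3/1 = 3
d_a = ½·3·1 = 3/2; d_c = 3·5/4 = 15/4
d = 2·3/2 + 15/4 = 27/4
t_c = 5/4 > 0 so v_max = 3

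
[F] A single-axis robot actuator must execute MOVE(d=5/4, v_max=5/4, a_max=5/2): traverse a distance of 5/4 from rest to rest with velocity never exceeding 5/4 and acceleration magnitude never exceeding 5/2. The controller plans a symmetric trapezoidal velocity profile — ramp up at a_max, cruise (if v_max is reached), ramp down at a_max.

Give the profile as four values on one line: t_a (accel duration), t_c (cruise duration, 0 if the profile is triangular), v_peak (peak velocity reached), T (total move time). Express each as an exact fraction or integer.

(v_max)²/a_max = (5/4)²/(5/2) = 5/8
5/4 ≥ 5/8 ⇒ cruise phase
t_a = (5/4)/(5/2) = 1/2; v_peak = 5/4
d_cruise = 5/4 − 5/8 = 5/8; t_c = (5/8)/(5/4) = 1/2
T = 2·1/2 + 1/2 = 3/2

t_a=1/2 t_c=1/2 v_peak=5/4 T=3/2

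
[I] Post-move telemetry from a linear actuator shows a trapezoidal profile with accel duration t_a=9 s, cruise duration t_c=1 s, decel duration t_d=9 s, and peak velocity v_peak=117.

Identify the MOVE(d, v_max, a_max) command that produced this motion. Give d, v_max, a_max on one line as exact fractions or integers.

d=1170 v_max=117 a_max=13

a_max = 117/9 = 13
d_a = ½·117·9 = 1053/2; d_c = 117·1 = 117
d = 2·1053/2 + 117 = 1170
t_c = 1 > 0 so v_max = 117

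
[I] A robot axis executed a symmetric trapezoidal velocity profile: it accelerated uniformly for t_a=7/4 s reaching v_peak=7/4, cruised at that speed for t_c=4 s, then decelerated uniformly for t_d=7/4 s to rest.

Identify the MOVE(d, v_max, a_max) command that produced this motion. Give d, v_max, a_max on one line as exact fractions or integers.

a_max = (7/4)/(7/4) = 1
d_a = ½·7/4·7/4 = 49/32; d_c = 7/4·4 = 7
d = 2·49/32 + 7 = 161/16
t_c = 4 > 0 ⇒ limit active, v_max = 7/4

d=161/16 v_max=7/4 a_max=1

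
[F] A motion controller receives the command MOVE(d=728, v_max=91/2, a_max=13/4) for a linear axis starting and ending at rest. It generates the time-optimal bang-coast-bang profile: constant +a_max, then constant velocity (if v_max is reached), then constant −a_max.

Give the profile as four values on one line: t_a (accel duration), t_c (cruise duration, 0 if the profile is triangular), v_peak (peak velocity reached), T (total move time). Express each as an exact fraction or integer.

vₘ²/aₘ = (91/2)²/(13/4) = 637
728 ≥ 637 ⇒ cruise phase
t_a = (91/2)/(13/4) = 14; v_peak = 91/2
d_cruise = 728 − 637 = 91; t_c = 91/(91/2) = 2
T = 2·14 + 2 = 30

t_a=14 t_c=2 v_peak=91/2 T=30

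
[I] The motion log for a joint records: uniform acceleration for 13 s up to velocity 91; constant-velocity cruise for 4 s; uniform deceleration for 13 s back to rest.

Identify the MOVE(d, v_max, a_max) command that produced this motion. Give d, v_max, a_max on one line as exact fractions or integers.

d=1547 v_max=91 a_max=7

a_max = 91/13 = 7
d_a = ½·91·13 = 1183/2; d_c = 91·4 = 364
d = 2·1183/2 + 364 = 1547
t_c = 4 > 0 ⇒ limit active, v_max = 91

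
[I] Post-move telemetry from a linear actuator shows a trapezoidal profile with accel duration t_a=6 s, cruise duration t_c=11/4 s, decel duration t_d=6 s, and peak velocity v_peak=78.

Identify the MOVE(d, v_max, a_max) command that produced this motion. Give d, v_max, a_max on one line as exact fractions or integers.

a_max = 78/6 = 13
d_a = ½·78·6 = 234; d_c = 78·11/4 = 429/2
d = 2·234 + 429/2 = 1365/2
t_c = 11/4 > 0 so v_max = 78

d=1365/2 v_max=78 a_max=13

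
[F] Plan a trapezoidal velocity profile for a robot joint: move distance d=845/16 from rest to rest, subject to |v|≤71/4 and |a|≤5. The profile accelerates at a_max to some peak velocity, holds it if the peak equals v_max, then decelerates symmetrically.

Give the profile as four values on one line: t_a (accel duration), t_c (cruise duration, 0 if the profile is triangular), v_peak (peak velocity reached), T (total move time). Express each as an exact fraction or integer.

vₘ²/aₘ = (71/4)²/5 = 5041/80
845/16 < 5041/80 so t_c = 0
v_peak = √(845/16·5) = √(4225/16) = 65/4
t_a = (65/4)/5 = 13/4; t_c = 0
T = 2·13/4 = 13/2

t_a=13/4 t_c=0 v_peak=65/4 T=13/2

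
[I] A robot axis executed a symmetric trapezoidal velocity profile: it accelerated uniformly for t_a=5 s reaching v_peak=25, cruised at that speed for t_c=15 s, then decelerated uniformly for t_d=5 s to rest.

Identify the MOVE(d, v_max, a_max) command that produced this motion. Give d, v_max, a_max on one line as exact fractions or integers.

d=500 v_max=25 a_max=5

a_max = 25/5 = 5
d_a = ½·25·5 = 125/2; d_c = 25·15 = 375
d = 2·125/2 + 375 = 500
t_c = 15 > 0 so v_max = 25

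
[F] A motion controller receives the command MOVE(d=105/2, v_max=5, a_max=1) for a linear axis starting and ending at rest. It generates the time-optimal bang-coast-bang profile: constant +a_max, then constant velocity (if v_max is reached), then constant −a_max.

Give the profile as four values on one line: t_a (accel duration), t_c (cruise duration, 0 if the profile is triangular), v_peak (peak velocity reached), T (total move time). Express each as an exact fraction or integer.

t_a=5 t_c=11/2 v_peak=5 T=31/2

vₘ²/aₘ = 5²/1 = 25
105/2 ≥ 25 ⇒ cruise phase
t_a = 5/1 = 5; v_peak = 5
d_cruise = 105/2 − 25 = 55/2; t_c = (55/2)/5 = 11/2
T = 2·5 + 11/2 = 31/2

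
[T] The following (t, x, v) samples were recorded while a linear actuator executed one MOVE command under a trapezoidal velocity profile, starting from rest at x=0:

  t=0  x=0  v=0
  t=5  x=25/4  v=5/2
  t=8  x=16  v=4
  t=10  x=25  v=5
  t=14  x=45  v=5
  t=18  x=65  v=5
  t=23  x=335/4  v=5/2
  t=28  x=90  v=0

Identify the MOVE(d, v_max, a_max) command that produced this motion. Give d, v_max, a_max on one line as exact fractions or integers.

d=90 v_max=5 a_max=1/2

final state: t=28, x=90, v=0 → d = 90
a_max = (5/2−0)/(5−0) = 1/2
max v = 5 over t∈[10,18] → v_max = 5
check: 5·(10+8) = 90 ✓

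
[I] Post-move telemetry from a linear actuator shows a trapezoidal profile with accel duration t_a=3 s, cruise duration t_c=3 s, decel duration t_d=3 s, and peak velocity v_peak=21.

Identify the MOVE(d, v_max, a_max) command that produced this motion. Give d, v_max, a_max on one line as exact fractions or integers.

a_max = 21/3 = 7
d_a = ½·21·3 = 63/2; d_c = 21·3 = 63
d = 2·63/2 + 63 = 126
t_c = 3 > 0 → v_max = v_peak = 21

d=126 v_max=21 a_max=7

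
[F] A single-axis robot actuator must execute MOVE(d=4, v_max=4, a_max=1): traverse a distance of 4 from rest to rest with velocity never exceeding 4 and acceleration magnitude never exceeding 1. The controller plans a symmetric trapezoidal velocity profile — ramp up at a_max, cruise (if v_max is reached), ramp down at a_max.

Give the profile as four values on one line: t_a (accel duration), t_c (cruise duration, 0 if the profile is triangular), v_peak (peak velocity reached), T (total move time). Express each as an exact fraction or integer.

t_a=2 t_c=0 v_peak=2 T=4

vₘ²/aₘ = 4²/1 = 16
4 < 16 so t_c = 0
v_peak = √(4·1) = √4 = 2
t_a = 2/1 = 2; t_c = 0
T = 2·2 = 4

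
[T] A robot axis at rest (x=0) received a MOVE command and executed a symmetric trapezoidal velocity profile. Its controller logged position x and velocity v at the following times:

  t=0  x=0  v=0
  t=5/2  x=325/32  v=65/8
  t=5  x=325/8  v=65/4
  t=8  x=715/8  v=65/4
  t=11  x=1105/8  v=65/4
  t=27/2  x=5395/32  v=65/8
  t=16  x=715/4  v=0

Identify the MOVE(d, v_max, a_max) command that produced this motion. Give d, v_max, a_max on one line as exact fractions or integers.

final state: t=16, x=715/4, v=0 → d = 715/4
a_max = (65/8−0)/(5/2−0) = 13/4
max v = 65/4 over t∈[5,11] → v_max = 65/4
check: 65/4·(5+6) = 715/4 ✓

d=715/4 v_max=65/4 a_max=13/4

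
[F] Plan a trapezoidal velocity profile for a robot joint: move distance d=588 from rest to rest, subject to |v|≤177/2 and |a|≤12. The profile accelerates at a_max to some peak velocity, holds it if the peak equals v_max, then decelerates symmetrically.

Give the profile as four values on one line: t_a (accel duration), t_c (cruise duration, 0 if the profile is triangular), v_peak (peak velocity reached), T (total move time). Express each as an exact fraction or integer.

vₘ²/aₘ = (177/2)²/12 = 10443/16
588 < 10443/16 ⇒ no cruise
v_peak = √(588·12) = √7056 = 84
t_a = 84/12 = 7; t_c = 0
T = 2·7 = 14

t_a=7 t_c=0 v_peak=84 T=14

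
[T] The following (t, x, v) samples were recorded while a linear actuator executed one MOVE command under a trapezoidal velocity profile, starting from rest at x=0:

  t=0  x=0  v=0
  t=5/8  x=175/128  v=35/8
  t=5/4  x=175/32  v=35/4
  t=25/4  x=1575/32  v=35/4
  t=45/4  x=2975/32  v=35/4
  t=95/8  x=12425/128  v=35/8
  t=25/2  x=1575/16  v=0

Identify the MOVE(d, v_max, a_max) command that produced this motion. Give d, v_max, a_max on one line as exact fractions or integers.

d=1575/16 v_max=35/4 a_max=7

final state: t=25/2, x=1575/16, v=0 → d = 1575/16
a_max = (35/8−0)/(5/8−0) = 7
max v = 35/4 over t∈[5/4,45/4] → v_max = 35/4
check: 35/4·(5/4+10) = 1575/16 ✓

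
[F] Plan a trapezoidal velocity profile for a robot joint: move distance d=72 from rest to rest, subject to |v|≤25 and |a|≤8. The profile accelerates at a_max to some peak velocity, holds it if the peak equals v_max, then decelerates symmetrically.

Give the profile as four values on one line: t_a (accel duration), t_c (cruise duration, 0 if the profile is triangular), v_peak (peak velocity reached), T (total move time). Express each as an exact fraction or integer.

(v_max)²/a_max = 25²/8 = 625/8
72 < 625/8 so t_c = 0
v_peak = √(72·8) = √576 = 24
t_a = 24/8 = 3; t_c = 0
T = 2·3 = 6

t_a=3 t_c=0 v_peak=24 T=6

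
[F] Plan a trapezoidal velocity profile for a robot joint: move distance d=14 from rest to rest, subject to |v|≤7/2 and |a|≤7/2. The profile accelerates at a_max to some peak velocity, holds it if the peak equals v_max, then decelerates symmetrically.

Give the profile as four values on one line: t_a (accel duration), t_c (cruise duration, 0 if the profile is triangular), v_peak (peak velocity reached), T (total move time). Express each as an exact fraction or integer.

(v_max)²/a_max = (7/2)²/(7/2) = 7/2
14 ≥ 7/2 → trapezoidal
t_a = (7/2)/(7/2) = 1; v_peak = 7/2
d_cruise = 14 − 7/2 = 21/2; t_c = (21/2)/(7/2) = 3
T = 2·1 + 3 = 5

t_a=1 t_c=3 v_peak=7/2 T=5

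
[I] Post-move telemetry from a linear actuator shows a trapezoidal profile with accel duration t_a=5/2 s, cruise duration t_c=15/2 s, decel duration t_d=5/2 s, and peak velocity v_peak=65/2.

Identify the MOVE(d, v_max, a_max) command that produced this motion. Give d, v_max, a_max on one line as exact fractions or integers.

d=325 v_max=65/2 a_max=13

a_max = (65/2)/(5/2) = 13
d_a = ½·65/2·5/2 = 325/8; d_c = 65/2·15/2 = 975/4
d = 2·325/8 + 975/4 = 325
t_c = 15/2 > 0 ⇒ limit active, v_max = 65/2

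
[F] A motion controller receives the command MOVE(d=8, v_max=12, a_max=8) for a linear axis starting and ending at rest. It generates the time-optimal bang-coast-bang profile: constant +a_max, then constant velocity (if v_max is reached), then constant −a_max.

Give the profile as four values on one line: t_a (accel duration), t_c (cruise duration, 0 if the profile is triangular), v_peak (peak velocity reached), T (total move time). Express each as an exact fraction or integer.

t_a=1 t_c=0 v_peak=8 T=2

(v_max)²/a_max = 12²/8 = 18
8 < 18 so t_c = 0
v_peak = √(8·8) = √64 = 8
t_a = 8/8 = 1; t_c = 0
T = 2·1 = 2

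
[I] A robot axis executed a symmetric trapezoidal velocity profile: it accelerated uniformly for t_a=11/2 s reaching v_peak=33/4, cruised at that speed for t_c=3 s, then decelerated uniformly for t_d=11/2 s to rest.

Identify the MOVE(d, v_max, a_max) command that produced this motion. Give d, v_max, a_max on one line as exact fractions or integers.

a_max = (33/4)/(11/2) = 3/2
d_a = ½·33/4·11/2 = 363/16; d_c = 33/4·3 = 99/4
d = 2·363/16 + 99/4 = 561/8
t_c = 3 > 0 ⇒ limit active, v_max = 33/4

d=561/8 v_max=33/4 a_max=3/2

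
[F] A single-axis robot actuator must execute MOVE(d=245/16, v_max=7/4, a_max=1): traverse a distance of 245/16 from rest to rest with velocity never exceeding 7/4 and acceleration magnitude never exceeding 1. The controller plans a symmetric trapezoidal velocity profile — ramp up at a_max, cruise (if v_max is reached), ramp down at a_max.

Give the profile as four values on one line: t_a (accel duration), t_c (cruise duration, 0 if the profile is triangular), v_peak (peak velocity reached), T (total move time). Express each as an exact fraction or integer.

(v_max)²/a_max = (7/4)²/1 = 49/16
245/16 ≥ 49/16 so v_max reached
t_a = (7/4)/1 = 7/4; v_peak = 7/4
d_cruise = 245/16 − 49/16 = 49/4; t_c = (49/4)/(7/4) = 7
T = 2·7/4 + 7 = 21/2

t_a=7/4 t_c=7 v_peak=7/4 T=21/2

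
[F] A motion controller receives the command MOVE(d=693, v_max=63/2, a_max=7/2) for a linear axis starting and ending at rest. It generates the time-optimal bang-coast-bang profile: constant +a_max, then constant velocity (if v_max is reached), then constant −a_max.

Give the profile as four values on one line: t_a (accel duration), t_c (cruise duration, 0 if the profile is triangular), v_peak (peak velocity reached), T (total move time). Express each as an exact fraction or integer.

(v_max)²/a_max = (63/2)²/(7/2) = 567/2
693 ≥ 567/2 → trapezoidal
t_a = (63/2)/(7/2) = 9; v_peak = 63/2
d_cruise = 693 − 567/2 = 819/2; t_c = (819/2)/(63/2) = 13
T = 2·9 + 13 = 31

t_a=9 t_c=13 v_peak=63/2 T=31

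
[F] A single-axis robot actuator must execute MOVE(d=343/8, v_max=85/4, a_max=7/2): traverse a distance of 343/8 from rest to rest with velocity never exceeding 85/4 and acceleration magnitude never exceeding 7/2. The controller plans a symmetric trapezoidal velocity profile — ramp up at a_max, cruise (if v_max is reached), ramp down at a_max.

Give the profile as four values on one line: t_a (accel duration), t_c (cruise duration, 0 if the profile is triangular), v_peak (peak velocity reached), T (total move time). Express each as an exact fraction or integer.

(v_max)²/a_max = (85/4)²/(7/2) = 7225/56
343/8 < 7225/56 ⇒ no cruise
v_peak = √(343/8·7/2) = √(2401/16) = 49/4
t_a = (49/4)/(7/2) = 7/2; t_c = 0
T = 2·7/2 = 7

t_a=7/2 t_c=0 v_peak=49/4 T=7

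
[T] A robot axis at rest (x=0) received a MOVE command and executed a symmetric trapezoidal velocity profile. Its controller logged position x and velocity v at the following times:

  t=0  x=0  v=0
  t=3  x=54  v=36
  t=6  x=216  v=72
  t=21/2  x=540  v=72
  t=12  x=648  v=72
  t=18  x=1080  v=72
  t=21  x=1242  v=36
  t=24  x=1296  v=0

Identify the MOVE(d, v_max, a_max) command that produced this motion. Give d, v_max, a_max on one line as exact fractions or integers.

final state: t=24, x=1296, v=0 → d = 1296
a_max = (36−0)/(3−0) = 12
max v = 72 over t∈[6,18] → v_max = 72
check: 72·(6+12) = 1296 ✓

d=1296 v_max=72 a_max=12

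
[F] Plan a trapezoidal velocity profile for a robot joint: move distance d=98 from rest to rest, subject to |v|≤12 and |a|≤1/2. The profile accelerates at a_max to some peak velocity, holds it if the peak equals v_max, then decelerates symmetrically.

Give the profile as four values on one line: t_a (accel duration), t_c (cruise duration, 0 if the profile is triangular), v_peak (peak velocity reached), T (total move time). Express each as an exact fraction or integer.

v_max²/a_max = 12²/(1/2) = 288
98 < 288 ⇒ no cruise
v_peak = √(98·1/2) = √49 = 7
t_a = 7/(1/2) = 14; t_c = 0
T = 2·14 = 28

t_a=14 t_c=0 v_peak=7 T=28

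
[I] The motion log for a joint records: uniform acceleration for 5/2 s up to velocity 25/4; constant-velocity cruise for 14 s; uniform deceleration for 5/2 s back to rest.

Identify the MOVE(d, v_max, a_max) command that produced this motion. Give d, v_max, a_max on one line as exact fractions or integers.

d=825/8 v_max=25/4 a_max=5/2

a_max = (25/4)/(5/2) = 5/2
d_a = ½·25/4·5/2 = 125/16; d_c = 25/4·14 = 175/2
d = 2·125/16 + 175/2 = 825/8
t_c = 14 > 0 so v_max = 25/4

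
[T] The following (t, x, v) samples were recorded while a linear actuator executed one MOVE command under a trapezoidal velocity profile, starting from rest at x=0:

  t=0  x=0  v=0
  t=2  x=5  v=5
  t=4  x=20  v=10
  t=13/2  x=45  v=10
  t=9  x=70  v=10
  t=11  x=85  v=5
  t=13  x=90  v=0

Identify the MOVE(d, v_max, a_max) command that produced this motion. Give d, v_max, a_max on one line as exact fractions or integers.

final state: t=13, x=90, v=0 → d = 90
a_max = (5−0)/(2−0) = 5/2
max v = 10 over t∈[4,9] → v_max = 10
check: 10·(4+5) = 90 ✓

d=90 v_max=10 a_max=5/2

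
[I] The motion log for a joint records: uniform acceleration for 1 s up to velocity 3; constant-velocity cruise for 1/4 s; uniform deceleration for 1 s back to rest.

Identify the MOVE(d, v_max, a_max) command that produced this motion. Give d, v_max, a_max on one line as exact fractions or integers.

d=15/4 v_max=3 a_max=3

a_max = 3/1 = 3
d_a = ½·3·1 = 3/2; d_c = 3·1/4 = 3/4
d = 2·3/2 + 3/4 = 15/4
t_c = 1/4 > 0 so v_max = 3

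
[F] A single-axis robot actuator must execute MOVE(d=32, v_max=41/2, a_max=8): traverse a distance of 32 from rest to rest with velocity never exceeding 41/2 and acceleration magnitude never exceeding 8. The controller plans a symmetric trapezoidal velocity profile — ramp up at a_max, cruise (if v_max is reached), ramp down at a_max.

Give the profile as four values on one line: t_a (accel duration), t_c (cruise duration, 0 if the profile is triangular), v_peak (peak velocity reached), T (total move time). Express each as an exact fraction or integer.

vₘ²/aₘ = (41/2)²/8 = 1681/32
32 < 1681/32 ⇒ no cruise
v_peak = √(32·8) = √256 = 16
t_a = 16/8 = 2; t_c = 0
T = 2·2 = 4

t_a=2 t_c=0 v_peak=16 T=4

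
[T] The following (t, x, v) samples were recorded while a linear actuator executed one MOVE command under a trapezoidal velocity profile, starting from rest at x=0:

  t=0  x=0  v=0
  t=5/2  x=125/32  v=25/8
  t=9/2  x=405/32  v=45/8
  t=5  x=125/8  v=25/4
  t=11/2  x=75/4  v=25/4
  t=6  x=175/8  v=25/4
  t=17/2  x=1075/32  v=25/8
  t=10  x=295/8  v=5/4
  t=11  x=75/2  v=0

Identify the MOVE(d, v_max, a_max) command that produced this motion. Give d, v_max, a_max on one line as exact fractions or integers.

d=75/2 v_max=25/4 a_max=5/4

final state: t=11, x=75/2, v=0 → d = 75/2
a_max = (25/8−0)/(5/2−0) = 5/4
max v = 25/4 over t∈[5,6] → v_max = 25/4
check: 25/4·(5+1) = 75/2 ✓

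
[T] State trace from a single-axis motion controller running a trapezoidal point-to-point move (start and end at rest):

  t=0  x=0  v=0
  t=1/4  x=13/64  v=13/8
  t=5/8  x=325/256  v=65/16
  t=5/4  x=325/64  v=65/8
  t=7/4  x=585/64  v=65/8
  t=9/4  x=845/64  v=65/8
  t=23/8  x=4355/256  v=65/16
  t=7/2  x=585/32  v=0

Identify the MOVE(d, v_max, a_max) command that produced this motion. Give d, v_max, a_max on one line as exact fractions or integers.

final state: t=7/2, x=585/32, v=0 → d = 585/32
a_max = (13/8−0)/(1/4−0) = 13/2
max v = 65/8 over t∈[5/4,9/4] → v_max = 65/8
check: 65/8·(5/4+1) = 585/32 ✓

d=585/32 v_max=65/8 a_max=13/2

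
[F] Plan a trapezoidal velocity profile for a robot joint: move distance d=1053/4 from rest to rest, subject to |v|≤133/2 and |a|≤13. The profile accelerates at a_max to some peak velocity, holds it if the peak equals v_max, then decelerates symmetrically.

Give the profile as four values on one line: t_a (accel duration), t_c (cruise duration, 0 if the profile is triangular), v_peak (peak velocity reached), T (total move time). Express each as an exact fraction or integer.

vₘ²/aₘ = (133/2)²/13 = 17689/52
1053/4 < 17689/52 ⇒ no cruise
v_peak = √(1053/4·13) = √(13689/4) = 117/2
t_a = (117/2)/13 = 9/2; t_c = 0
T = 2·9/2 = 9

t_a=9/2 t_c=0 v_peak=117/2 T=9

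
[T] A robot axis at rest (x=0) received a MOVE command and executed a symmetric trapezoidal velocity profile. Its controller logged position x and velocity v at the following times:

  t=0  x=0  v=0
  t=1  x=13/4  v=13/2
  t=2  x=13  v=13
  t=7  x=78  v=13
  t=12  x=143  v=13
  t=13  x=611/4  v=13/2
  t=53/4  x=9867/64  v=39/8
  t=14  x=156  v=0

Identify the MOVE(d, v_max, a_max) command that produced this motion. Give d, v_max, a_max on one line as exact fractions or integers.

d=156 v_max=13 a_max=13/2

final state: t=14, x=156, v=0 → d = 156
a_max = (13/2−0)/(1−0) = 13/2
max v = 13 over t∈[2,12] → v_max = 13
check: 13·(2+10) = 156 ✓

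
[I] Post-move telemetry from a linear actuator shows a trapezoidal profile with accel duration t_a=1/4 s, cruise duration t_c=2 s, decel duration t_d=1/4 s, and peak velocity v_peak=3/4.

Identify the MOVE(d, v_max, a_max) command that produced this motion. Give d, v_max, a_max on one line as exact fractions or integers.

a_max = (3/4)/(1/4) = 3
d_a = ½·3/4·1/4 = 3/32; d_c = 3/4·2 = 3/2
d = 2·3/32 + 3/2 = 27/16
t_c = 2 > 0 → v_max = v_peak = 3/4

d=27/16 v_max=3/4 a_max=3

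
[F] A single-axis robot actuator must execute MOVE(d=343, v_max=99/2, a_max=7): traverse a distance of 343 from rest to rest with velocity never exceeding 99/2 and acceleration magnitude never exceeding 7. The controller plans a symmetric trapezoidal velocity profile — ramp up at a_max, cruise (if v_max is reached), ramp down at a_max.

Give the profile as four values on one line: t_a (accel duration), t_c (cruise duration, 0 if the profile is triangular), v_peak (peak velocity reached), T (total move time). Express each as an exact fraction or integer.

vₘ²/aₘ = (99/2)²/7 = 9801/28
343 < 9801/28 → triangular
v_peak = √(343·7) = √2401 = 49
t_a = 49/7 = 7; t_c = 0
T = 2·7 = 14

t_a=7 t_c=0 v_peak=49 T=14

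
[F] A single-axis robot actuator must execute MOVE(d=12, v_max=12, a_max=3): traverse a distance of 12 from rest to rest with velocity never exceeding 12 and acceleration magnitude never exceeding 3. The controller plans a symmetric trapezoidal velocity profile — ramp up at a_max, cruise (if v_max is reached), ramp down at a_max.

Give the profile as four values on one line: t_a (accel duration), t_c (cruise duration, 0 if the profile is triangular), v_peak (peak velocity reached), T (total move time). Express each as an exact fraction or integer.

(v_max)²/a_max = 12²/3 = 48
12 < 48 ⇒ no cruise
v_peak = √(12·3) = √36 = 6
t_a = 6/3 = 2; t_c = 0
T = 2·2 = 4

t_a=2 t_c=0 v_peak=6 T=4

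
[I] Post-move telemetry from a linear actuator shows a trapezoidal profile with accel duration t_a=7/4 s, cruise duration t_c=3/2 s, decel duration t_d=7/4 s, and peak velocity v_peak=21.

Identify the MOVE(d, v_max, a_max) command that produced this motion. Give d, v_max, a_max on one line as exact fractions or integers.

a_max = 21/(7/4) = 12
d_a = ½·21·7/4 = 147/8; d_c = 21·3/2 = 63/2
d = 2·147/8 + 63/2 = 273/4
t_c = 3/2 > 0 ⇒ limit active, v_max = 21

d=273/4 v_max=21 a_max=12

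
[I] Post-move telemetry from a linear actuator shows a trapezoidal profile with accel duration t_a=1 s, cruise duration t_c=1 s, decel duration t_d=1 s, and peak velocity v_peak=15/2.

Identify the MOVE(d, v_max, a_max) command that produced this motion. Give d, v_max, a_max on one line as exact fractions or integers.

a_max = (15/2)/1 = 15/2
d_a = ½·15/2·1 = 15/4; d_c = 15/2·1 = 15/2
d = 2·15/4 + 15/2 = 15
t_c = 1 > 0 so v_max = 15/2

d=15 v_max=15/2 a_max=15/2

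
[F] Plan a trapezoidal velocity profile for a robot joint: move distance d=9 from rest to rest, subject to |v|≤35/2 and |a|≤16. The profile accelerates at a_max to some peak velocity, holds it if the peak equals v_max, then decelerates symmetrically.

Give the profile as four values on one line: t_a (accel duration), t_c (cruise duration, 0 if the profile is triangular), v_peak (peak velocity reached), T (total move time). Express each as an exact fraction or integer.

t_a=3/4 t_c=0 v_peak=12 T=3/2

(v_max)²/a_max = (35/2)²/16 = 1225/64
9 < 1225/64 so t_c = 0
v_peak = √(9·16) = √144 = 12
t_a = 12/16 = 3/4; t_c = 0
T = 2·3/4 = 3/2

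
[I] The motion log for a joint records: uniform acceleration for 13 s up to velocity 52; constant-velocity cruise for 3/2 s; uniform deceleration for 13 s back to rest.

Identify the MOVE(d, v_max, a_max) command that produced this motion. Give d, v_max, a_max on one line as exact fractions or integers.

d=754 v_max=52 a_max=4

a_max = 52/13 = 4
d_a = ½·52·13 = 338; d_c = 52·3/2 = 78
d = 2·338 + 78 = 754
t_c = 3/2 > 0 so v_max = 52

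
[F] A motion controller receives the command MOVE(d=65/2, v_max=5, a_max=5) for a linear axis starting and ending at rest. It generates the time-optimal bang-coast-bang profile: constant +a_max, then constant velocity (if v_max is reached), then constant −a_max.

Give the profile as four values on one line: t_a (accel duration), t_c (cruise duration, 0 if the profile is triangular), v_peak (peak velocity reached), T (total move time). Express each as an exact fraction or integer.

(v_max)²/a_max = 5²/5 = 5
65/2 ≥ 5 ⇒ cruise phase
t_a = 5/5 = 1; v_peak = 5
d_cruise = 65/2 − 5 = 55/2; t_c = (55/2)/5 = 11/2
T = 2·1 + 11/2 = 15/2

t_a=1 t_c=11/2 v_peak=5 T=15/2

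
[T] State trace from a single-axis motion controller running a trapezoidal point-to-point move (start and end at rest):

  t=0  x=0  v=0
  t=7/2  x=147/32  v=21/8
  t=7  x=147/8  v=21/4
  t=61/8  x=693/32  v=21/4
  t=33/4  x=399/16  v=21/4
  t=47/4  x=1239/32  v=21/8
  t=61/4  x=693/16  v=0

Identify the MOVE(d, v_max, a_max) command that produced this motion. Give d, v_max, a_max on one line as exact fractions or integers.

d=693/16 v_max=21/4 a_max=3/4

final state: t=61/4, x=693/16, v=0 → d = 693/16
a_max = (21/8−0)/(7/2−0) = 3/4
max v = 21/4 over t∈[7,33/4] → v_max = 21/4
check: 21/4·(7+5/4) = 693/16 ✓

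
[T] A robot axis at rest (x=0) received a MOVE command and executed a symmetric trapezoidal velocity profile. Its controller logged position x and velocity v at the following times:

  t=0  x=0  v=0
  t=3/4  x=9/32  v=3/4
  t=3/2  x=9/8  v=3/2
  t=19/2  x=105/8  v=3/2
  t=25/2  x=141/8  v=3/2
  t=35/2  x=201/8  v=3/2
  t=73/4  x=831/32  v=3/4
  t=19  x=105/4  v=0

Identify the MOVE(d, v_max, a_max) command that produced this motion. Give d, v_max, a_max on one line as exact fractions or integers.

d=105/4 v_max=3/2 a_max=1

final state: t=19, x=105/4, v=0 → d = 105/4
a_max = (3/4−0)/(3/4−0) = 1
max v = 3/2 over t∈[3/2,35/2] → v_max = 3/2
check: 3/2·(3/2+16) = 105/4 ✓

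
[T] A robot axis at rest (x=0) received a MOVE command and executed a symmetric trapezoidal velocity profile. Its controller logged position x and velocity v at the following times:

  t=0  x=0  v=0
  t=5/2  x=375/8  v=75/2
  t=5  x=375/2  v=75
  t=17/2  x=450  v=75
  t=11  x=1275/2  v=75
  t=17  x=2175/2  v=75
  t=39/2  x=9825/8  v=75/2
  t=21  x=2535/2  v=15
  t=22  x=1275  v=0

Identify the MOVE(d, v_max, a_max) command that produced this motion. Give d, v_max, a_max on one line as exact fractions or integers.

d=1275 v_max=75 a_max=15

final state: t=22, x=1275, v=0 → d = 1275
a_max = (75/2−0)/(5/2−0) = 15
max v = 75 over t∈[5,17] → v_max = 75
check: 75·(5+12) = 1275 ✓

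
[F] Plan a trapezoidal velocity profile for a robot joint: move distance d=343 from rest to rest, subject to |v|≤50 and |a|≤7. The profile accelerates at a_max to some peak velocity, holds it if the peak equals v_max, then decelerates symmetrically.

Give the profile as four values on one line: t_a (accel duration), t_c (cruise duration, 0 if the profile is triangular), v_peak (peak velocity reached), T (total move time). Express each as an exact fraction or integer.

v_max²/a_max = 50²/7 = 2500/7
343 < 2500/7 so t_c = 0
v_peak = √(343·7) = √2401 = 49
t_a = 49/7 = 7; t_c = 0
T = 2·7 = 14

t_a=7 t_c=0 v_peak=49 T=14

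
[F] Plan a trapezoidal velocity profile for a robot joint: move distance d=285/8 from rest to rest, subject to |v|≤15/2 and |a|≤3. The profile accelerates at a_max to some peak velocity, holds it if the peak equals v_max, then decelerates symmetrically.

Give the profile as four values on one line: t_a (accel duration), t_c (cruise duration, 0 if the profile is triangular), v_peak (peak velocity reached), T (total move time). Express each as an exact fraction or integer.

vₘ²/aₘ = (15/2)²/3 = 75/4
285/8 ≥ 75/4 so v_max reached
t_a = (15/2)/3 = 5/2; v_peak = 15/2
d_cruise = 285/8 − 75/4 = 135/8; t_c = (135/8)/(15/2) = 9/4
T = 2·5/2 + 9/4 = 29/4

t_a=5/2 t_c=9/4 v_peak=15/2 T=29/4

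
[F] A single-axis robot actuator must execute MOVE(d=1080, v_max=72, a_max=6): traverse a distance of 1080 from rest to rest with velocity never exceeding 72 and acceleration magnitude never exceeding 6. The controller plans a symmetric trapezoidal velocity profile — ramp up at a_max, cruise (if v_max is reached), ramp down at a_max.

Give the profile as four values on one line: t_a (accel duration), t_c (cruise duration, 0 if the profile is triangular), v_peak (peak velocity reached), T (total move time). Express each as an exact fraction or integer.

t_a=12 t_c=3 v_peak=72 T=27

vₘ²/aₘ = 72²/6 = 864
1080 ≥ 864 ⇒ cruise phase
t_a = 72/6 = 12; v_peak = 72
d_cruise = 1080 − 864 = 216; t_c = 216/72 = 3
T = 2·12 + 3 = 27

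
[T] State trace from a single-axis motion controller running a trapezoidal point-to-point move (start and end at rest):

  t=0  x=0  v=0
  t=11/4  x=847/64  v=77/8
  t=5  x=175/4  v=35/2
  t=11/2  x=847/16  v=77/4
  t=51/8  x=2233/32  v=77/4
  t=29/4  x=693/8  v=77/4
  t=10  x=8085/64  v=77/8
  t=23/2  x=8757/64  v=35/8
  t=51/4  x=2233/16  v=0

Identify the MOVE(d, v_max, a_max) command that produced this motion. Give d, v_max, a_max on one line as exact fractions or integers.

final state: t=51/4, x=2233/16, v=0 → d = 2233/16
a_max = (77/8−0)/(11/4−0) = 7/2
max v = 77/4 over t∈[11/2,29/4] → v_max = 77/4
check: 77/4·(11/2+7/4) = 2233/16 ✓

d=2233/16 v_max=77/4 a_max=7/2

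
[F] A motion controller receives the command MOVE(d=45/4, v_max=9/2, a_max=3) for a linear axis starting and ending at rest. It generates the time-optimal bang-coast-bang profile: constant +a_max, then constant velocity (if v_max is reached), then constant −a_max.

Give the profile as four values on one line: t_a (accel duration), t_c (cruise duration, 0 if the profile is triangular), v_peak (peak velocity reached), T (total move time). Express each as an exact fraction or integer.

t_a=3/2 t_c=1 v_peak=9/2 T=4

vₘ²/aₘ = (9/2)²/3 = 27/4
45/4 ≥ 27/4 → trapezoidal
t_a = (9/2)/3 = 3/2; v_peak = 9/2
d_cruise = 45/4 − 27/4 = 9/2; t_c = (9/2)/(9/2) = 1
T = 2·3/2 + 1 = 4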